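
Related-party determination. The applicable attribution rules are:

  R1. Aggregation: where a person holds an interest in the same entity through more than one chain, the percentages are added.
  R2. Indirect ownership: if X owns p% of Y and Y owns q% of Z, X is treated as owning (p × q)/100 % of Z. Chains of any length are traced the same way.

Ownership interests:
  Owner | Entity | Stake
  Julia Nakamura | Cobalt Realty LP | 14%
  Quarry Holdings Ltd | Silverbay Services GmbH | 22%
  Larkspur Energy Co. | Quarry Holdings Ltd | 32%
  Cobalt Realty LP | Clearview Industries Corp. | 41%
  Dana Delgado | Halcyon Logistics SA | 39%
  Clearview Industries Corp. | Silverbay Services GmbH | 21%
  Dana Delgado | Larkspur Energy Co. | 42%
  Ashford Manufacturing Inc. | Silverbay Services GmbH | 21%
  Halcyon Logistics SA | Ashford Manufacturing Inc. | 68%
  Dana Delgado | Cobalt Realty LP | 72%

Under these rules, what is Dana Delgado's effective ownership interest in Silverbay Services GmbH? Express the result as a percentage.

Chain via Halcyon Logistics SA → Ashford Manufacturing Inc. (R2): 39% × 68% × 21% = 5.5692% of Silverbay Services GmbH.
Chain via Cobalt Realty LP → Clearview Industries Corp. (R2): 72% × 41% × 21% = 6.1992% of Silverbay Services GmbH.
Chain via Larkspur Energy Co. → Quarry Holdings Ltd (R2): 42% × 32% × 22% = 2.9568% of Silverbay Services GmbH.
Aggregating (R1): 5.5692% + 6.1992% + 2.9568% = 14.7252%.

14.7252%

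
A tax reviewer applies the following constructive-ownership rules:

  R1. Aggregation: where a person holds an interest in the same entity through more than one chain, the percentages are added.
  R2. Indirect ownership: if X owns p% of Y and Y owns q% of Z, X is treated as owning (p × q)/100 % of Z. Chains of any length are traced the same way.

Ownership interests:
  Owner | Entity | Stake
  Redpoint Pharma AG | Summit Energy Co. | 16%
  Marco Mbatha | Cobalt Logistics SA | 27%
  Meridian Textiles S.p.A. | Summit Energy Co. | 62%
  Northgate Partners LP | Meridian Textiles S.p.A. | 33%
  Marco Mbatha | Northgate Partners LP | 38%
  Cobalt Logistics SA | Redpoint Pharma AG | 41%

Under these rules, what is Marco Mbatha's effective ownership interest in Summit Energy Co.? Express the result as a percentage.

Chain via Cobalt Logistics SA → Redpoint Pharma AG (R2): 27% × 41% × 16% = 1.7712% of Summit Energy Co.
Chain via Northgate Partners LP → Meridian Textiles S.p.A. (R2): 38% × 33% × 62% = 7.7748% of Summit Energy Co.
Aggregating (R1): 1.7712% + 7.7748% = 9.546%.

9.546%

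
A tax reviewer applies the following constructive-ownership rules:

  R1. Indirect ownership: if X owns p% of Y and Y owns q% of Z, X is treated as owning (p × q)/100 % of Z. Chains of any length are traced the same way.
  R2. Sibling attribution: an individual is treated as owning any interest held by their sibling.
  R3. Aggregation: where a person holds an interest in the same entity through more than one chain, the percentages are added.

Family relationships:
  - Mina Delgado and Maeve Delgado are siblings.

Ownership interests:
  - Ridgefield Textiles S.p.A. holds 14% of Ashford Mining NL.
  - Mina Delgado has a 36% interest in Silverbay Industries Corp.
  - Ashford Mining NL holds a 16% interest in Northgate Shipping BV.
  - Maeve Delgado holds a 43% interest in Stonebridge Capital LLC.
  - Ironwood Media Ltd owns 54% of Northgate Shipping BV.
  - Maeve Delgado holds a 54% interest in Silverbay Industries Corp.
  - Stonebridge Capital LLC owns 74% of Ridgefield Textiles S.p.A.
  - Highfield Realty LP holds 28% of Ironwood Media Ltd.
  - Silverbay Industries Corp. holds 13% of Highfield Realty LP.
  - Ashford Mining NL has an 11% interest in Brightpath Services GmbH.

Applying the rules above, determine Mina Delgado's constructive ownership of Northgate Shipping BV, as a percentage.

2.481808%

By sibling attribution (R2), Mina Delgado is treated as also owning Maeve Delgado's interest in Silverbay Industries Corp, giving 36% + 54% = 90%.
By sibling attribution (R2), Mina Delgado is treated as owning Maeve Delgado's 43% interest in Stonebridge Capital LLC.
Chain via Silverbay Industries Corp. → Highfield Realty LP → Ironwood Media Ltd (R1): 90% × 13% × 28% × 54% = 1.76904% of Northgate Shipping BV.
Chain via Stonebridge Capital LLC → Ridgefield Textiles S.p.A. → Ashford Mining NL (R1): 43% × 74% × 14% × 16% = 0.712768% of Northgate Shipping BV.
Aggregating (R3): 1.76904% + 0.712768% = 2.481808%.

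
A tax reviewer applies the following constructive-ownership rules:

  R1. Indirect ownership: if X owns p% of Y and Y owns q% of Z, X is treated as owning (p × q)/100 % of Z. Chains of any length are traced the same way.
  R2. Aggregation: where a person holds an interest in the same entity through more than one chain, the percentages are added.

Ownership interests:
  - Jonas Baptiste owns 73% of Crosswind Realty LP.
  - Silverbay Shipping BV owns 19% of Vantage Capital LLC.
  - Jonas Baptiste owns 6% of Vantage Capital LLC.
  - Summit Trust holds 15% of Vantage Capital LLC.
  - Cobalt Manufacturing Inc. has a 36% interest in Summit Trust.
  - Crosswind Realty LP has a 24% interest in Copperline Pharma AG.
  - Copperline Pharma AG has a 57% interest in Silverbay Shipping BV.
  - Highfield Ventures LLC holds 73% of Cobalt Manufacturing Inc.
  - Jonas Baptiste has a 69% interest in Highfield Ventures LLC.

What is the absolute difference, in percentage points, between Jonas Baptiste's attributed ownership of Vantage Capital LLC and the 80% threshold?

Chain via Highfield Ventures LLC → Cobalt Manufacturing Inc. → Summit Trust (R1): 69% × 73% × 36% × 15% = 2.71998% of Vantage Capital LLC.
Chain via Crosswind Realty LP → Copperline Pharma AG → Silverbay Shipping BV (R1): 73% × 24% × 57% × 19% = 1.897416% of Vantage Capital LLC.
Direct interest in Vantage Capital LLC: 6%.
Aggregating (R2): 2.71998% + 1.897416% + 6% = 10.617396%.
10.617396% falls short of the 80% threshold by 69.382604 percentage points.

69.382604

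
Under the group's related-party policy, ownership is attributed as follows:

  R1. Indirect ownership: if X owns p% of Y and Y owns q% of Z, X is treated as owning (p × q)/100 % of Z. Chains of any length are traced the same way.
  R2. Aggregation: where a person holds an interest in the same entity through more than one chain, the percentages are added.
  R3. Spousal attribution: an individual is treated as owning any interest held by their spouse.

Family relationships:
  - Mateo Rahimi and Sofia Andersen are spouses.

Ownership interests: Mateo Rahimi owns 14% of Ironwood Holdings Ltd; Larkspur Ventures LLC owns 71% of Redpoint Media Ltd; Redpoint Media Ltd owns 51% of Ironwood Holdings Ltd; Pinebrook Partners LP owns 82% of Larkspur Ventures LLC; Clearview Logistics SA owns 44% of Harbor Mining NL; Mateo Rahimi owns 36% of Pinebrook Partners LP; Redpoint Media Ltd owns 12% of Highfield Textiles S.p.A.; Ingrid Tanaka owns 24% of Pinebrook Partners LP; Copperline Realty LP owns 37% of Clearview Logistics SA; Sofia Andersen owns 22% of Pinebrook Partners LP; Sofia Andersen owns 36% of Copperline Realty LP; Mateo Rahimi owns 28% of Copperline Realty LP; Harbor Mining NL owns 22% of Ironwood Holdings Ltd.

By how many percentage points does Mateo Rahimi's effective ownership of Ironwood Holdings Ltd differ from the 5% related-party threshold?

28.5137

By spousal attribution (R3), Mateo Rahimi is treated as also owning Sofia Andersen's interest in Pinebrook Partners LP, giving 36% + 22% = 58%.
By spousal attribution (R3), Mateo Rahimi is treated as also owning Sofia Andersen's interest in Copperline Realty LP, giving 28% + 36% = 64%.
Chain via Pinebrook Partners LP → Larkspur Ventures LLC → Redpoint Media Ltd (R1): 58% × 82% × 71% × 51% = 17.221476% of Ironwood Holdings Ltd.
Chain via Copperline Realty LP → Clearview Logistics SA → Harbor Mining NL (R1): 64% × 37% × 44% × 22% = 2.292224% of Ironwood Holdings Ltd.
Direct interest in Ironwood Holdings Ltd: 14%.
Aggregating (R2): 17.221476% + 2.292224% + 14% = 33.5137%.
33.5137% exceeds the 5% threshold by 28.5137 percentage points.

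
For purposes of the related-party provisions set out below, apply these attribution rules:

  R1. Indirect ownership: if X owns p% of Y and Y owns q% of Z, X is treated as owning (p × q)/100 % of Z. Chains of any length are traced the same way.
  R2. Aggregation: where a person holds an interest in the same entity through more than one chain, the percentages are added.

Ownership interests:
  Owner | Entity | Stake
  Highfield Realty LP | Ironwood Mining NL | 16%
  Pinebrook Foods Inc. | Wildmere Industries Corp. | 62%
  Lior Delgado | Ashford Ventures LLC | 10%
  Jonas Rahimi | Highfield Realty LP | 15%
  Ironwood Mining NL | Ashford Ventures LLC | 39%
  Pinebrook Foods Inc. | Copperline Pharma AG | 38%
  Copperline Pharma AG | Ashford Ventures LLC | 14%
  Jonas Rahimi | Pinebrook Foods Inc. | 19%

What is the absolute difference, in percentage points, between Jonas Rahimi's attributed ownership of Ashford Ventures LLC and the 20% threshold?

18.0532

Chain via Pinebrook Foods Inc. → Copperline Pharma AG (R1): 19% × 38% × 14% = 1.0108% of Ashford Ventures LLC.
Chain via Highfield Realty LP → Ironwood Mining NL (R1): 15% × 16% × 39% = 0.936% of Ashford Ventures LLC.
Aggregating (R2): 1.0108% + 0.936% = 1.9468%.
1.9468% falls short of the 20% threshold by 18.0532 percentage points.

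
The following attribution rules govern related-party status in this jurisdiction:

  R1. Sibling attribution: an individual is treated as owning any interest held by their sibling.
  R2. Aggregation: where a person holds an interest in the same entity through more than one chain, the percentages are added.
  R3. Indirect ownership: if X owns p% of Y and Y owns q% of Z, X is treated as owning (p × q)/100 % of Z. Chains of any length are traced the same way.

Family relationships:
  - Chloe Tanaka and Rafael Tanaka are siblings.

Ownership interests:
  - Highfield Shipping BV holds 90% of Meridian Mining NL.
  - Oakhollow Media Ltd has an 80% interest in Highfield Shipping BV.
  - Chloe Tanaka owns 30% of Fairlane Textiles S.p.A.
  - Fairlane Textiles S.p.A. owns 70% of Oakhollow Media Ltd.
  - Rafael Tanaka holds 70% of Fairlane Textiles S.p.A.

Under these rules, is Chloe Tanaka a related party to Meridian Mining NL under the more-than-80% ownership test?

By sibling attribution (R1), Chloe Tanaka is treated as also owning Rafael Tanaka's interest in Fairlane Textiles S.p.A, giving 30% + 70% = 100%.
Chain via Fairlane Textiles S.p.A. → Oakhollow Media Ltd → Highfield Shipping BV (R3): 100% × 70% × 80% × 90% = 50.4% of Meridian Mining NL.
50.4% does not exceed the 80% threshold, so Chloe is not a related party to Meridian Mining NL.

No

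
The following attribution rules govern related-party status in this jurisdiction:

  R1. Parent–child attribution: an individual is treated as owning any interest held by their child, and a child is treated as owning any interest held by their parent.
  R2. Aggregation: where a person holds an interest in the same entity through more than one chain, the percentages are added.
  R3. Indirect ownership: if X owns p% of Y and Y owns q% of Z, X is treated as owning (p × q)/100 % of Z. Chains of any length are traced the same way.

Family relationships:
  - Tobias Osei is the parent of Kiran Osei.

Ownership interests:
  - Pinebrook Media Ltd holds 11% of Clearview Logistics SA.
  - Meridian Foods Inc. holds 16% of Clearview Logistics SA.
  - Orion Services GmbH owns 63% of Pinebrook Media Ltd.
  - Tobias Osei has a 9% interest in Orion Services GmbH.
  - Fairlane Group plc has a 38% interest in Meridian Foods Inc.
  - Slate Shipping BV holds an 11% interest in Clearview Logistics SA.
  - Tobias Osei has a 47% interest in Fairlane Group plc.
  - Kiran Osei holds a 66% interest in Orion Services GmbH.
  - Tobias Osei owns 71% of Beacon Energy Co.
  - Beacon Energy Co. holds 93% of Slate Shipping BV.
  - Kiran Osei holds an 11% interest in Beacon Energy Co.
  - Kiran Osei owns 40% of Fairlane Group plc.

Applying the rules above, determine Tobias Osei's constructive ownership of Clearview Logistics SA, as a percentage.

By parent–child attribution (R1), Tobias Osei is treated as also owning Kiran Osei's interest in Beacon Energy Co, giving 71% + 11% = 82%.
By parent–child attribution (R1), Tobias Osei is treated as also owning Kiran Osei's interest in Fairlane Group plc, giving 47% + 40% = 87%.
By parent–child attribution (R1), Tobias Osei is treated as also owning Kiran Osei's interest in Orion Services GmbH, giving 9% + 66% = 75%.
Chain via Beacon Energy Co. → Slate Shipping BV (R3): 82% × 93% × 11% = 8.3886% of Clearview Logistics SA.
Chain via Fairlane Group plc → Meridian Foods Inc. (R3): 87% × 38% × 16% = 5.2896% of Clearview Logistics SA.
Chain via Orion Services GmbH → Pinebrook Media Ltd (R3): 75% × 63% × 11% = 5.1975% of Clearview Logistics SA.
Aggregating (R2): 8.3886% + 5.2896% + 5.1975% = 18.8757%.

18.8757%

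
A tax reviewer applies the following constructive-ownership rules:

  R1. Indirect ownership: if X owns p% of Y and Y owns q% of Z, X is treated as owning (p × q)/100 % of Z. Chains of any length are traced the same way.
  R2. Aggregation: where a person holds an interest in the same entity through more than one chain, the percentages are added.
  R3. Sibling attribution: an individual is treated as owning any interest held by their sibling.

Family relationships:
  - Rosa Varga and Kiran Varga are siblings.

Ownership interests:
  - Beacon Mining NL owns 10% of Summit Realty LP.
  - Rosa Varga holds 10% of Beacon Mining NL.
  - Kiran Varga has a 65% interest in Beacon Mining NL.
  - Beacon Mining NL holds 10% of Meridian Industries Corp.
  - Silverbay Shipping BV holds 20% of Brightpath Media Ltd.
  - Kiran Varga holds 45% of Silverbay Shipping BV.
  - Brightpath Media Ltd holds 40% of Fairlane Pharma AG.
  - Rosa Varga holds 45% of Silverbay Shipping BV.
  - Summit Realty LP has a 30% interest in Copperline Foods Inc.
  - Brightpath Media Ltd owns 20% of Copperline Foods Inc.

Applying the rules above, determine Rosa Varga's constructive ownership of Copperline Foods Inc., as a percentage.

By sibling attribution (R3), Rosa Varga is treated as also owning Kiran Varga's interest in Beacon Mining NL, giving 10% + 65% = 75%.
By sibling attribution (R3), Rosa Varga is treated as also owning Kiran Varga's interest in Silverbay Shipping BV, giving 45% + 45% = 90%.
Chain via Beacon Mining NL → Summit Realty LP (R1): 75% × 10% × 30% = 2.25% of Copperline Foods Inc.
Chain via Silverbay Shipping BV → Brightpath Media Ltd (R1): 90% × 20% × 20% = 3.6% of Copperline Foods Inc.
Aggregating (R2): 2.25% + 3.6% = 5.85%.

5.85%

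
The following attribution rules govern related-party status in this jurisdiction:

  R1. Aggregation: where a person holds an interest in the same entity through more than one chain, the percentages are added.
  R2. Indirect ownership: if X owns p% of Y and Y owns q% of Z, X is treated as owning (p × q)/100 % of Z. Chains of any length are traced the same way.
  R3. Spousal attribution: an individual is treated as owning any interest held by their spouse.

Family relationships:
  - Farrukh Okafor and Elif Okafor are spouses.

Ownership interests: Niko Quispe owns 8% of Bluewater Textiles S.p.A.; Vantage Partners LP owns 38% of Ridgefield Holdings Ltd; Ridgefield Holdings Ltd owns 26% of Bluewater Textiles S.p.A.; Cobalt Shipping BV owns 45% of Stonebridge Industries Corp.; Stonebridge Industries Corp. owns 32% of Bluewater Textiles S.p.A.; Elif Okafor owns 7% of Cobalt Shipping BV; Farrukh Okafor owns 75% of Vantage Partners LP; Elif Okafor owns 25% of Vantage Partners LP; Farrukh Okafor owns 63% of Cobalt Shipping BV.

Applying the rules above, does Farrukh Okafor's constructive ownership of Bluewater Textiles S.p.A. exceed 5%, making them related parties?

Yes

By spousal attribution (R3), Farrukh Okafor is treated as also owning Elif Okafor's interest in Cobalt Shipping BV, giving 63% + 7% = 70%.
By spousal attribution (R3), Farrukh Okafor is treated as also owning Elif Okafor's interest in Vantage Partners LP, giving 75% + 25% = 100%.
Chain via Cobalt Shipping BV → Stonebridge Industries Corp. (R2): 70% × 45% × 32% = 10.08% of Bluewater Textiles S.p.A.
Chain via Vantage Partners LP → Ridgefield Holdings Ltd (R2): 100% × 38% × 26% = 9.88% of Bluewater Textiles S.p.A.
Aggregating (R1): 10.08% + 9.88% = 19.96%.
19.96% exceeds the 5% threshold, so Farrukh is a related party to Bluewater Textiles S.p.A.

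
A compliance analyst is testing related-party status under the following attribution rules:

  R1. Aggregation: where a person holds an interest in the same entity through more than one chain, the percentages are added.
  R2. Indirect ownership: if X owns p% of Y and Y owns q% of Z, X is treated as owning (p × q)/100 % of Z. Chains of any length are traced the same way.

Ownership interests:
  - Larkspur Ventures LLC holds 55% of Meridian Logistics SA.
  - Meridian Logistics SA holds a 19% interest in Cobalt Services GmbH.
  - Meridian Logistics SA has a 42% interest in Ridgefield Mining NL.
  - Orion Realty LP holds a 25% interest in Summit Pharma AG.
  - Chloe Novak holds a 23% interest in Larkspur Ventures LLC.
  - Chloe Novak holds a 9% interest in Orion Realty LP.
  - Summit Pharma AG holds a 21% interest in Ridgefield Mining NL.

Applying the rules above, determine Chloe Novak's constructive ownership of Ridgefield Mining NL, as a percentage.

Chain via Orion Realty LP → Summit Pharma AG (R2): 9% × 25% × 21% = 0.4725% of Ridgefield Mining NL.
Chain via Larkspur Ventures LLC → Meridian Logistics SA (R2): 23% × 55% × 42% = 5.313% of Ridgefield Mining NL.
Aggregating (R1): 0.4725% + 5.313% = 5.7855%.

5.7855%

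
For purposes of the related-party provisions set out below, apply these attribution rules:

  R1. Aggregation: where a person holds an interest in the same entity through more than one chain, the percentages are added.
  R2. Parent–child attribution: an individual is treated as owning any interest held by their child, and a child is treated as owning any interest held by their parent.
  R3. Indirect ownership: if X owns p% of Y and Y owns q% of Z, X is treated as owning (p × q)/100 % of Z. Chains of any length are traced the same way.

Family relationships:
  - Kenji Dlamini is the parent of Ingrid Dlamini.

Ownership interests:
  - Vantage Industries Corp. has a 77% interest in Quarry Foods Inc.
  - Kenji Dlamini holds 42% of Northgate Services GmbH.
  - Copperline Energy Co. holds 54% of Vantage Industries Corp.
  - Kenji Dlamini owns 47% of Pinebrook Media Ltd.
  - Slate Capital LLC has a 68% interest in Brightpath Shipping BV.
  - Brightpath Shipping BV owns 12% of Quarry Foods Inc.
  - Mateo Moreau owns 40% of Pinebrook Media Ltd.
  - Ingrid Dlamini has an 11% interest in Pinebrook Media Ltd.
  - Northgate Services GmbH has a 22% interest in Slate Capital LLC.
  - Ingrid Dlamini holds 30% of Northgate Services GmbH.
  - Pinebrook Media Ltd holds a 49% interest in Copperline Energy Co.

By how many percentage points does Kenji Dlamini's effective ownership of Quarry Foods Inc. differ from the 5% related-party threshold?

8.10958

By parent–child attribution (R2), Kenji Dlamini is treated as also owning Ingrid Dlamini's interest in Pinebrook Media Ltd, giving 47% + 11% = 58%.
By parent–child attribution (R2), Kenji Dlamini is treated as also owning Ingrid Dlamini's interest in Northgate Services GmbH, giving 42% + 30% = 72%.
Chain via Pinebrook Media Ltd → Copperline Energy Co. → Vantage Industries Corp. (R3): 58% × 49% × 54% × 77% = 11.817036% of Quarry Foods Inc.
Chain via Northgate Services GmbH → Slate Capital LLC → Brightpath Shipping BV (R3): 72% × 22% × 68% × 12% = 1.292544% of Quarry Foods Inc.
Aggregating (R1): 11.817036% + 1.292544% = 13.10958%.
13.10958% exceeds the 5% threshold by 8.10958 percentage points.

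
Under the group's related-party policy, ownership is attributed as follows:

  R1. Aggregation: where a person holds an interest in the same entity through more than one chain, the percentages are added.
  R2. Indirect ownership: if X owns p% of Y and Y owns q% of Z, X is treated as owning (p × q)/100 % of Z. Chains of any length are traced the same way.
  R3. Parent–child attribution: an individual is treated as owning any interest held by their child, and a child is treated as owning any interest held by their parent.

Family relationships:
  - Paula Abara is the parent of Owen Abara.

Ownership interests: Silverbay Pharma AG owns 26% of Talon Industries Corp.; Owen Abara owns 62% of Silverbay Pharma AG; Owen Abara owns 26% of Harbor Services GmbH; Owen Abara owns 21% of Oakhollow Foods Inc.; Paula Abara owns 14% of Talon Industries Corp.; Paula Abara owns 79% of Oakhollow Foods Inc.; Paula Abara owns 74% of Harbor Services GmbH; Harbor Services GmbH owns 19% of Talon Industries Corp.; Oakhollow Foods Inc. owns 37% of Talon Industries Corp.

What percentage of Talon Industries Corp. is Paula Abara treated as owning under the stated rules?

86.12%

By parent–child attribution (R3), Paula Abara is treated as also owning Owen Abara's interest in Harbor Services GmbH, giving 74% + 26% = 100%.
By parent–child attribution (R3), Paula Abara is treated as also owning Owen Abara's interest in Oakhollow Foods Inc, giving 79% + 21% = 100%.
By parent–child attribution (R3), Paula Abara is treated as owning Owen Abara's 62% interest in Silverbay Pharma AG.
Chain via Harbor Services GmbH (R2): 100% × 19% = 19% of Talon Industries Corp.
Chain via Oakhollow Foods Inc. (R2): 100% × 37% = 37% of Talon Industries Corp.
Direct interest in Talon Industries Corp: 14%.
Chain via Silverbay Pharma AG (R2): 62% × 26% = 16.12% of Talon Industries Corp.
Aggregating (R1): 19% + 37% + 14% + 16.12% = 86.12%.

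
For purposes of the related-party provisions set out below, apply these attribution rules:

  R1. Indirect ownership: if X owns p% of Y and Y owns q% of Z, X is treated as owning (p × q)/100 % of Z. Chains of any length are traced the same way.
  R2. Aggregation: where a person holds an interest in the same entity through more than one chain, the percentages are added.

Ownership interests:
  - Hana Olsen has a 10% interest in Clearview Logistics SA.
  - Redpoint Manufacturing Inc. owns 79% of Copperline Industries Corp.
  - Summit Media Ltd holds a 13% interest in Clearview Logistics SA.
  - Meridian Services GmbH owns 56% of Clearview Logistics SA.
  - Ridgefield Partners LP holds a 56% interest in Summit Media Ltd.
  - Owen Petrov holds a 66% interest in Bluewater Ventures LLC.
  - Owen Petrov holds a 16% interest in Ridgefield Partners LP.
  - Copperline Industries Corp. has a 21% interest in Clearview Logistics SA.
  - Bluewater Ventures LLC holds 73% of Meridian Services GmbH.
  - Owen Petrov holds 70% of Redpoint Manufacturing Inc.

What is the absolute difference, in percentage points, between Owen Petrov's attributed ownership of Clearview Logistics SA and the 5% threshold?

Chain via Redpoint Manufacturing Inc. → Copperline Industries Corp. (R1): 70% × 79% × 21% = 11.613% of Clearview Logistics SA.
Chain via Ridgefield Partners LP → Summit Media Ltd (R1): 16% × 56% × 13% = 1.1648% of Clearview Logistics SA.
Chain via Bluewater Ventures LLC → Meridian Services GmbH (R1): 66% × 73% × 56% = 26.9808% of Clearview Logistics SA.
Aggregating (R2): 11.613% + 1.1648% + 26.9808% = 39.7586%.
39.7586% exceeds the 5% threshold by 34.7586 percentage points.

34.7586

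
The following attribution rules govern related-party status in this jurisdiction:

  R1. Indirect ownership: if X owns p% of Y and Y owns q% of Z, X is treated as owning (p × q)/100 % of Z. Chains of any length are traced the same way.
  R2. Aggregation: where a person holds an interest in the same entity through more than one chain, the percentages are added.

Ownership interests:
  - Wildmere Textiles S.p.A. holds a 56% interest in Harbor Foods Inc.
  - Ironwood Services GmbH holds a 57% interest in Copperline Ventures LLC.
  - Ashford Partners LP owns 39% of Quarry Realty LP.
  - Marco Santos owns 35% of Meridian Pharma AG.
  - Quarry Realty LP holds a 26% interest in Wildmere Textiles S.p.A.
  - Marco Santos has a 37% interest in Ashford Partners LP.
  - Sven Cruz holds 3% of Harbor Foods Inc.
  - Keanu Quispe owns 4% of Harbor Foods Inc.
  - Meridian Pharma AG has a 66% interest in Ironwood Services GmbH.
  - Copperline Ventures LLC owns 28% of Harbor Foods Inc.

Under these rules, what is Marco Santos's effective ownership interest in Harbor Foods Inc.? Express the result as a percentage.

Chain via Meridian Pharma AG → Ironwood Services GmbH → Copperline Ventures LLC (R1): 35% × 66% × 57% × 28% = 3.68676% of Harbor Foods Inc.
Chain via Ashford Partners LP → Quarry Realty LP → Wildmere Textiles S.p.A. (R1): 37% × 39% × 26% × 56% = 2.101008% of Harbor Foods Inc.
Aggregating (R2): 3.68676% + 2.101008% = 5.787768%.

5.787768%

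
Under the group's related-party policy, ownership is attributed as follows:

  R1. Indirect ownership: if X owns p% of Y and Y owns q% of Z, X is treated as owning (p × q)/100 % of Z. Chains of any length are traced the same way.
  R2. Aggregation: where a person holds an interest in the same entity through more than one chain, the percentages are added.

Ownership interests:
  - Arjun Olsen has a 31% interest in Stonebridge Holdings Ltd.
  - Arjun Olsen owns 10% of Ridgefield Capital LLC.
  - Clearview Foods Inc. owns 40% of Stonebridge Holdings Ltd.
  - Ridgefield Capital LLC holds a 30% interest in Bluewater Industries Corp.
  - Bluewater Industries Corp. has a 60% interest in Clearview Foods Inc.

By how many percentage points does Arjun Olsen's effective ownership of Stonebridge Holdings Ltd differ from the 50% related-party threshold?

Chain via Ridgefield Capital LLC → Bluewater Industries Corp. → Clearview Foods Inc. (R1): 10% × 30% × 60% × 40% = 0.72% of Stonebridge Holdings Ltd.
Direct interest in Stonebridge Holdings Ltd: 31%.
Aggregating (R2): 0.72% + 31% = 31.72%.
31.72% falls short of the 50% threshold by 18.28 percentage points.

18.28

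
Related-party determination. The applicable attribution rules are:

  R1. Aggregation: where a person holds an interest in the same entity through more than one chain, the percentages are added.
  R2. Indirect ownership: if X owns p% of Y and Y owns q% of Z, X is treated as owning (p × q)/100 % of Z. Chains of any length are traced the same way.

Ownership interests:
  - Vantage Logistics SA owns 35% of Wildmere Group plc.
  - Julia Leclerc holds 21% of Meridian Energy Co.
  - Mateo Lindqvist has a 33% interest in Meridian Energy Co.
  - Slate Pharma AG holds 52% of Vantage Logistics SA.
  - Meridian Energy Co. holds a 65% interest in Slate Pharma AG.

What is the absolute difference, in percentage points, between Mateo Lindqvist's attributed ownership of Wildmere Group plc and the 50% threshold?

46.0961

Chain via Meridian Energy Co. → Slate Pharma AG → Vantage Logistics SA (R2): 33% × 65% × 52% × 35% = 3.9039% of Wildmere Group plc.
3.9039% falls short of the 50% threshold by 46.0961 percentage points.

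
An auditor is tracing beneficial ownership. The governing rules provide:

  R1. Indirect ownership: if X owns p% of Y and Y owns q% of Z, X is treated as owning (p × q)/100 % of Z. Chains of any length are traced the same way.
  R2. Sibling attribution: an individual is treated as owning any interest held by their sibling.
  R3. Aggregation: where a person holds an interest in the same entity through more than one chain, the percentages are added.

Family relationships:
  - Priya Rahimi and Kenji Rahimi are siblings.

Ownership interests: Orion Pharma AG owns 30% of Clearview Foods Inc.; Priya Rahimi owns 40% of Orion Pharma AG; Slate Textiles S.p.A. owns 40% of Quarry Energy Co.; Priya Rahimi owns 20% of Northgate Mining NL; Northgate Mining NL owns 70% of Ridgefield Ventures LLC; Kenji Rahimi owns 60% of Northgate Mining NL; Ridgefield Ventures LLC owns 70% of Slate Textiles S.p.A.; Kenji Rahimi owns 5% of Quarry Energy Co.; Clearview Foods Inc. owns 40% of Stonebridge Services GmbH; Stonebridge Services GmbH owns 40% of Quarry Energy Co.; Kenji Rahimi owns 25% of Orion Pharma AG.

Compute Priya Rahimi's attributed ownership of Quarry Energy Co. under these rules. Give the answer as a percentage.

By sibling attribution (R2), Priya Rahimi is treated as also owning Kenji Rahimi's interest in Northgate Mining NL, giving 20% + 60% = 80%.
By sibling attribution (R2), Priya Rahimi is treated as also owning Kenji Rahimi's interest in Orion Pharma AG, giving 40% + 25% = 65%.
By sibling attribution (R2), Priya Rahimi is treated as owning Kenji Rahimi's 5% interest in Quarry Energy Co.
Chain via Northgate Mining NL → Ridgefield Ventures LLC → Slate Textiles S.p.A. (R1): 80% × 70% × 70% × 40% = 15.68% of Quarry Energy Co.
Chain via Orion Pharma AG → Clearview Foods Inc. → Stonebridge Services GmbH (R1): 65% × 30% × 40% × 40% = 3.12% of Quarry Energy Co.
Direct interest in Quarry Energy Co: 5%.
Aggregating (R3): 15.68% + 3.12% + 5% = 23.8%.

23.8%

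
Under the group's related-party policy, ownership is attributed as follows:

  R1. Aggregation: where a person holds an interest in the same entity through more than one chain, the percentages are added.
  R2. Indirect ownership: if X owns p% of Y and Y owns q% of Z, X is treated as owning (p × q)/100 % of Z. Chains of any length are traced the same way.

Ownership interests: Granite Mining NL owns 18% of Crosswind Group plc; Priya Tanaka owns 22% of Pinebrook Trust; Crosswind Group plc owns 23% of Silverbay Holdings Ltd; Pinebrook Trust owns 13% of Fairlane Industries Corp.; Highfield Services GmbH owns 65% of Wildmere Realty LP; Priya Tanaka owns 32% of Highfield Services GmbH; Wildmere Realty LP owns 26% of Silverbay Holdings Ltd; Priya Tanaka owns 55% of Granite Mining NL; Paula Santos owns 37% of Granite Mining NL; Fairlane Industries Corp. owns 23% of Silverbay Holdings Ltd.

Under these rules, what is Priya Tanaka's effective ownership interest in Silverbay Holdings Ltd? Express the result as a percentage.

Chain via Highfield Services GmbH → Wildmere Realty LP (R2): 32% × 65% × 26% = 5.408% of Silverbay Holdings Ltd.
Chain via Granite Mining NL → Crosswind Group plc (R2): 55% × 18% × 23% = 2.277% of Silverbay Holdings Ltd.
Chain via Pinebrook Trust → Fairlane Industries Corp. (R2): 22% × 13% × 23% = 0.6578% of Silverbay Holdings Ltd.
Aggregating (R1): 5.408% + 2.277% + 0.6578% = 8.3428%.

8.3428%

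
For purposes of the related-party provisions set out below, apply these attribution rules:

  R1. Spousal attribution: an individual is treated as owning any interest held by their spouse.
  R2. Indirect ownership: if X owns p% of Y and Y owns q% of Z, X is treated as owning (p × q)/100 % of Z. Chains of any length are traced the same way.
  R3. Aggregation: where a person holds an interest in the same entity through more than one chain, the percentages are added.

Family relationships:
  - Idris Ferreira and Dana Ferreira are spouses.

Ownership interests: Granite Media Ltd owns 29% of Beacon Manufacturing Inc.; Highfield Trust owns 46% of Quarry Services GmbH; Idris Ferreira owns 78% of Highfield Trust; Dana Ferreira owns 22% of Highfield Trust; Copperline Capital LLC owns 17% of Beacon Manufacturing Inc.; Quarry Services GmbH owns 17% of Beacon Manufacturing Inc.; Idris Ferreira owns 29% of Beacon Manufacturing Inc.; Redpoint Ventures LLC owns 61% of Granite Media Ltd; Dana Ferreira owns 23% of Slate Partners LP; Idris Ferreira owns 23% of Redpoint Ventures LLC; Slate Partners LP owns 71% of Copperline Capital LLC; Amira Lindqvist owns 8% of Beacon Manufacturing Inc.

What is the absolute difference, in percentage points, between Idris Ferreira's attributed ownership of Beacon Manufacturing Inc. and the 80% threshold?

36.3352

By spousal attribution (R1), Idris Ferreira is treated as also owning Dana Ferreira's interest in Highfield Trust, giving 78% + 22% = 100%.
By spousal attribution (R1), Idris Ferreira is treated as owning Dana Ferreira's 23% interest in Slate Partners LP.
Chain via Redpoint Ventures LLC → Granite Media Ltd (R2): 23% × 61% × 29% = 4.0687% of Beacon Manufacturing Inc.
Chain via Highfield Trust → Quarry Services GmbH (R2): 100% × 46% × 17% = 7.82% of Beacon Manufacturing Inc.
Direct interest in Beacon Manufacturing Inc: 29%.
Chain via Slate Partners LP → Copperline Capital LLC (R2): 23% × 71% × 17% = 2.7761% of Beacon Manufacturing Inc.
Aggregating (R3): 4.0687% + 7.82% + 29% + 2.7761% = 43.6648%.
43.6648% falls short of the 80% threshold by 36.3352 percentage points.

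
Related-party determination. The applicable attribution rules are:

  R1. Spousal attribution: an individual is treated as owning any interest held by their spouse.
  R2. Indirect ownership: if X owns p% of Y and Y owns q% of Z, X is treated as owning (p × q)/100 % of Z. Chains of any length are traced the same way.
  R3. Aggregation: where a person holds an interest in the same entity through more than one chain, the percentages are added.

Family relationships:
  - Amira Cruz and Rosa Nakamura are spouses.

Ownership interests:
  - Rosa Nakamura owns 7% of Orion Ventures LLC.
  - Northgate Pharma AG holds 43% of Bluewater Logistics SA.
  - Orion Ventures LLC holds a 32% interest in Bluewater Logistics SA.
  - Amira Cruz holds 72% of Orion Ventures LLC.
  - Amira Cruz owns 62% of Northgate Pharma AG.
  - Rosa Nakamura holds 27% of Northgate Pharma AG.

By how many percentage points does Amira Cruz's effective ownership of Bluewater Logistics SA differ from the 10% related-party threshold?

By spousal attribution (R1), Amira Cruz is treated as also owning Rosa Nakamura's interest in Northgate Pharma AG, giving 62% + 27% = 89%.
By spousal attribution (R1), Amira Cruz is treated as also owning Rosa Nakamura's interest in Orion Ventures LLC, giving 72% + 7% = 79%.
Chain via Northgate Pharma AG (R2): 89% × 43% = 38.27% of Bluewater Logistics SA.
Chain via Orion Ventures LLC (R2): 79% × 32% = 25.28% of Bluewater Logistics SA.
Aggregating (R3): 38.27% + 25.28% = 63.55%.
63.55% exceeds the 10% threshold by 53.55 percentage points.

53.55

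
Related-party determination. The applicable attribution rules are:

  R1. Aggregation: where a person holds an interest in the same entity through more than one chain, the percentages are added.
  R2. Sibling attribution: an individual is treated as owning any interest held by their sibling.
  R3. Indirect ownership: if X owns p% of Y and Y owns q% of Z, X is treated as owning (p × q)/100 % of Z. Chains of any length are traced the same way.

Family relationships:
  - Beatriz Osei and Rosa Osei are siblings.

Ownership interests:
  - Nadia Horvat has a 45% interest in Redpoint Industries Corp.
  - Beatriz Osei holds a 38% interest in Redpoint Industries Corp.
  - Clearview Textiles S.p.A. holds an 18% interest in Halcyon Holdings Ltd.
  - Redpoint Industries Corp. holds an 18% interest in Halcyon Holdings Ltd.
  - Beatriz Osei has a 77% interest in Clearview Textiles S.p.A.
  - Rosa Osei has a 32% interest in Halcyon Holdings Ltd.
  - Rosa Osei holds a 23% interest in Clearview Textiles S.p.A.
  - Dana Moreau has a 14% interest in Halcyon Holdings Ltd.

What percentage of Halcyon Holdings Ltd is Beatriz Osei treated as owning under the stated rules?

By sibling attribution (R2), Beatriz Osei is treated as also owning Rosa Osei's interest in Clearview Textiles S.p.A, giving 77% + 23% = 100%.
By sibling attribution (R2), Beatriz Osei is treated as owning Rosa Osei's 32% interest in Halcyon Holdings Ltd.
Chain via Clearview Textiles S.p.A. (R3): 100% × 18% = 18% of Halcyon Holdings Ltd.
Chain via Redpoint Industries Corp. (R3): 38% × 18% = 6.84% of Halcyon Holdings Ltd.
Direct interest in Halcyon Holdings Ltd: 32%.
Aggregating (R1): 18% + 6.84% + 32% = 56.84%.

56.84%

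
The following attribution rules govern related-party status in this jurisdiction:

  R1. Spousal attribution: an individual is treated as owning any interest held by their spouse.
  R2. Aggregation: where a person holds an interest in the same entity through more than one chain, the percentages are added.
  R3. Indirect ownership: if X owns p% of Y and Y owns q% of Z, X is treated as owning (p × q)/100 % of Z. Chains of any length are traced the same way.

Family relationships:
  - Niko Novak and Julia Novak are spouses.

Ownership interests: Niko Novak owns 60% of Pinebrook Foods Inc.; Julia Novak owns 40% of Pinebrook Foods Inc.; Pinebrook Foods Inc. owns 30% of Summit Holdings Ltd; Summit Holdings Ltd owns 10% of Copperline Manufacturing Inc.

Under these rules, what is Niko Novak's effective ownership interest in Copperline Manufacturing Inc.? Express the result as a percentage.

3%

By spousal attribution (R1), Niko Novak is treated as also owning Julia Novak's interest in Pinebrook Foods Inc, giving 60% + 40% = 100%.
Chain via Pinebrook Foods Inc. → Summit Holdings Ltd (R3): 100% × 30% × 10% = 3% of Copperline Manufacturing Inc.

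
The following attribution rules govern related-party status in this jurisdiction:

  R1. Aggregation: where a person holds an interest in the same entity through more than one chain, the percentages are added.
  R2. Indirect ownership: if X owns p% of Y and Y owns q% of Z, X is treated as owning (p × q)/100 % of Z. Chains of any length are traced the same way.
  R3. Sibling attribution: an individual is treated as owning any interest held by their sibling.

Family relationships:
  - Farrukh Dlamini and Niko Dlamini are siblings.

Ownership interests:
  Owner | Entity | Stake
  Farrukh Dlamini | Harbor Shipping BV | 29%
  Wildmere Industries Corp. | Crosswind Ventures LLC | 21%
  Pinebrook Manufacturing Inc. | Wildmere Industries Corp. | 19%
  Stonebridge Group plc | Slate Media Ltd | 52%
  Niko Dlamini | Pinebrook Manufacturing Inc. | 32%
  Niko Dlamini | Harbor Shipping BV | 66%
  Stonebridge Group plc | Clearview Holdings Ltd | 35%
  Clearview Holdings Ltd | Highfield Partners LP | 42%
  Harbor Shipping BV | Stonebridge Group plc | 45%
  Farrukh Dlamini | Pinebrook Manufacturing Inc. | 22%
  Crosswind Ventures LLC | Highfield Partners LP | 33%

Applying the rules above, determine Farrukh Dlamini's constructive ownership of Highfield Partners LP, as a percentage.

By sibling attribution (R3), Farrukh Dlamini is treated as also owning Niko Dlamini's interest in Harbor Shipping BV, giving 29% + 66% = 95%.
By sibling attribution (R3), Farrukh Dlamini is treated as also owning Niko Dlamini's interest in Pinebrook Manufacturing Inc, giving 22% + 32% = 54%.
Chain via Harbor Shipping BV → Stonebridge Group plc → Clearview Holdings Ltd (R2): 95% × 45% × 35% × 42% = 6.28425% of Highfield Partners LP.
Chain via Pinebrook Manufacturing Inc. → Wildmere Industries Corp. → Crosswind Ventures LLC (R2): 54% × 19% × 21% × 33% = 0.711018% of Highfield Partners LP.
Aggregating (R1): 6.28425% + 0.711018% = 6.995268%.

6.995268%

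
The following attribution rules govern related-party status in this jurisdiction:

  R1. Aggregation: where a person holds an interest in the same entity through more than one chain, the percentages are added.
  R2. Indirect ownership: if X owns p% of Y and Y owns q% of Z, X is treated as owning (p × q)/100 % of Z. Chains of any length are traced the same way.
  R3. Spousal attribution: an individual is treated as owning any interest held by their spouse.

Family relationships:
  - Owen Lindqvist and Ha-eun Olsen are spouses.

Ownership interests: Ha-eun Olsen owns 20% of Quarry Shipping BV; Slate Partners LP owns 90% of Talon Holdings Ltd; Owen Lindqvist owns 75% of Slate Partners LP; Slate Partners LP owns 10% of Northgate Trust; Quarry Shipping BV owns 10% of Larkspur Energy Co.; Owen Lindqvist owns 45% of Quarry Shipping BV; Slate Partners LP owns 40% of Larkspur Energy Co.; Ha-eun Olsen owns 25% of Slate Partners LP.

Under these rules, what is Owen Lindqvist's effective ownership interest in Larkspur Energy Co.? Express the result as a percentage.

By spousal attribution (R3), Owen Lindqvist is treated as also owning Ha-eun Olsen's interest in Quarry Shipping BV, giving 45% + 20% = 65%.
By spousal attribution (R3), Owen Lindqvist is treated as also owning Ha-eun Olsen's interest in Slate Partners LP, giving 75% + 25% = 100%.
Chain via Quarry Shipping BV (R2): 65% × 10% = 6.5% of Larkspur Energy Co.
Chain via Slate Partners LP (R2): 100% × 40% = 40% of Larkspur Energy Co.
Aggregating (R1): 6.5% + 40% = 46.5%.

46.5%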